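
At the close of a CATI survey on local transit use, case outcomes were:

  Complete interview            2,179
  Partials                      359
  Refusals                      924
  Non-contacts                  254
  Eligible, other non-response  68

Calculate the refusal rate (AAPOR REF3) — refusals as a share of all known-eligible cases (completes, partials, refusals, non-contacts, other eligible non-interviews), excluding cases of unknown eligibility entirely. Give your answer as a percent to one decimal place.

24.4%

Top = 924
Denominator = 2179 + 359 + 924 + 254 + 68 = 3784
REF3 = 924 / 3784 = 0.2442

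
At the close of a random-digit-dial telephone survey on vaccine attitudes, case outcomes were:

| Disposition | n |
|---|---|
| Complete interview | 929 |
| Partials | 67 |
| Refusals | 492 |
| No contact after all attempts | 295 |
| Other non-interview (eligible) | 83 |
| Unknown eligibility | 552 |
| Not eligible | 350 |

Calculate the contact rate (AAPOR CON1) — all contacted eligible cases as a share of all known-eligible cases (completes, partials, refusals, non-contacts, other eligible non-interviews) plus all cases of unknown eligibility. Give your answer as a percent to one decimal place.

Top: 929 + 67 + 492 + 83 = 1571
Denominator: 929 + 67 + 492 + 295 + 83 + 552 = 2418
CON1 = 1571 / 2418 = 0.6497

65.0%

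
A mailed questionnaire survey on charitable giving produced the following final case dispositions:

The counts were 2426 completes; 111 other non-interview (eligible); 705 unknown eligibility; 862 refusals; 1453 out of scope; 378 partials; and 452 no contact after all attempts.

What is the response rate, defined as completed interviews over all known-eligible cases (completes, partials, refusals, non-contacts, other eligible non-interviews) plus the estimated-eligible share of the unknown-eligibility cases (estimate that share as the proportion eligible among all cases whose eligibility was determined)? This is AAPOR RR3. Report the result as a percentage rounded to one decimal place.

Numerator: 2426
Known eligible: 2426 + 378 + 862 + 452 + 111 = 4229
e = 4229 / (4229 + 1453) = 4229 / 5682 = 0.7443
Estimated eligible among unknowns: 0.7443 × 705 = 524.73
Base: 4229 + 524.73 = 4753.73
RR3 = 2426 / 4753.73 = 0.5103

51.0%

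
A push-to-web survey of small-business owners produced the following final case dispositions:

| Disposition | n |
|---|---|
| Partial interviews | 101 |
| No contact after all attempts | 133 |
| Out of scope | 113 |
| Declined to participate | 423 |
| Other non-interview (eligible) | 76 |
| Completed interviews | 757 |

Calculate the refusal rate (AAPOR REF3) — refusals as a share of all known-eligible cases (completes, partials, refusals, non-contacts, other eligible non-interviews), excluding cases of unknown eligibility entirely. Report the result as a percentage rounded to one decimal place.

28.4%

Num = 423
Denom = 757 + 101 + 423 + 133 + 76 = 1490
REF3 = 423 / 1490 = 0.2839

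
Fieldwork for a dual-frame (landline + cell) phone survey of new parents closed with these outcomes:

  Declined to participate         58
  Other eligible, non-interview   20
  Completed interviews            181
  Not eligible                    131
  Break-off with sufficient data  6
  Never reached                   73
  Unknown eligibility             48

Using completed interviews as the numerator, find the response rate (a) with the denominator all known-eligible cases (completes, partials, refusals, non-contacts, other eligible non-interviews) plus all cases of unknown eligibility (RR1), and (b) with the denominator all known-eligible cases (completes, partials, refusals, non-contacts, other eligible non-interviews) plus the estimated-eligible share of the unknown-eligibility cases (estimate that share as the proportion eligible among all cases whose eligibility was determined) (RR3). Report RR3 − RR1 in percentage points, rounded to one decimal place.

1.7

Numerator = 181
Denom = 181 + 6 + 58 + 73 + 20 + 48 = 386
RR1 = 181 / 386 = 0.4689
Determined eligible = 181 + 6 + 58 + 73 + 20 = 338
e = 338 / (338 + 131) = 338 / 469 = 0.7207
Estimated eligible among unknowns = 0.7207 × 48 = 34.59
Denom = 338 + 34.59 = 372.59
RR3 = 181 / 372.59 = 0.4858
Difference = 48.58 − 46.89 = 1.69 percentage points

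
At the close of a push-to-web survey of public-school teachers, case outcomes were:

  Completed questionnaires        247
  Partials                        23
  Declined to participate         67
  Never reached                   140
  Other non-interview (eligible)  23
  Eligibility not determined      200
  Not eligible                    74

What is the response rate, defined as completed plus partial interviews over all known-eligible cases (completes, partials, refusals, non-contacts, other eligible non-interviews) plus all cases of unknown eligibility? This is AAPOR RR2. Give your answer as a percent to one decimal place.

Numerator = 247 + 23 = 270
Base = 247 + 23 + 67 + 140 + 23 + 200 = 700
RR2 = 270 / 700 = 0.3857

38.6%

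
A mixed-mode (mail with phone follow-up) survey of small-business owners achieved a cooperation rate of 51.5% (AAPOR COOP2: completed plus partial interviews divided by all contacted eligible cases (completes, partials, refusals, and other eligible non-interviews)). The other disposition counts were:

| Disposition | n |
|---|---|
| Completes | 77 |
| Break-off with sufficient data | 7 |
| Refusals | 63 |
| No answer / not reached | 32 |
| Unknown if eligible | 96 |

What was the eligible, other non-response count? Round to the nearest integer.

16

Num = 77 + 7 = 84
COOP2 = 84 / D = 0.515
D = 84 / 0.515 = 163.1
Rest of base = 147
eligible, other non-response = 163.1 − 147 ≈ 16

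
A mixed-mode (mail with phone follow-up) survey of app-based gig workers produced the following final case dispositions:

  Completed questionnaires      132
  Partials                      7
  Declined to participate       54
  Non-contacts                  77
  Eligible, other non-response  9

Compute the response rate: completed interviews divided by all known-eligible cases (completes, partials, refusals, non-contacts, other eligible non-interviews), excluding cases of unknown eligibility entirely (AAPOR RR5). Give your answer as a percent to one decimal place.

47.3%

Top: 132
Denominator: 132 + 7 + 54 + 77 + 9 = 279
RR5 = 132 / 279 = 0.4731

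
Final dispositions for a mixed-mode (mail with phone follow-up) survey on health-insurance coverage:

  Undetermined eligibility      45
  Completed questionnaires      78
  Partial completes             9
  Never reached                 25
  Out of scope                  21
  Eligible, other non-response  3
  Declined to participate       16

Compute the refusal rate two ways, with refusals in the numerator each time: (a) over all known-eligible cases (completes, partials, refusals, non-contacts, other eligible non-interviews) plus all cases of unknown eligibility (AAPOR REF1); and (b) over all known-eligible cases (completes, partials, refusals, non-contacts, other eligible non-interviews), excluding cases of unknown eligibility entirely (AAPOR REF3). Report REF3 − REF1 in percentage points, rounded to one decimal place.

3.1

Numerator: 16
Base: 78 + 9 + 16 + 25 + 3 + 45 = 176
REF1 = 16 / 176 = 0.0909
Base: 78 + 9 + 16 + 25 + 3 = 131
REF3 = 16 / 131 = 0.1221
Difference = 12.21 − 9.09 = 3.12 percentage points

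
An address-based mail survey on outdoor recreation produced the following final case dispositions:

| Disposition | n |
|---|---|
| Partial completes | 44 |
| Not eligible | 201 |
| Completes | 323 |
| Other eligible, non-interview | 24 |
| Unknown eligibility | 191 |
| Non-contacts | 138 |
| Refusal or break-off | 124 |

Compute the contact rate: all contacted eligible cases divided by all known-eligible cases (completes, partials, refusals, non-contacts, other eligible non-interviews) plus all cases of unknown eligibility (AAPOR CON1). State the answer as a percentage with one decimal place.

61.0%

Num = 323 + 44 + 124 + 24 = 515
Base = 323 + 44 + 124 + 138 + 24 + 191 = 844
CON1 = 515 / 844 = 0.6102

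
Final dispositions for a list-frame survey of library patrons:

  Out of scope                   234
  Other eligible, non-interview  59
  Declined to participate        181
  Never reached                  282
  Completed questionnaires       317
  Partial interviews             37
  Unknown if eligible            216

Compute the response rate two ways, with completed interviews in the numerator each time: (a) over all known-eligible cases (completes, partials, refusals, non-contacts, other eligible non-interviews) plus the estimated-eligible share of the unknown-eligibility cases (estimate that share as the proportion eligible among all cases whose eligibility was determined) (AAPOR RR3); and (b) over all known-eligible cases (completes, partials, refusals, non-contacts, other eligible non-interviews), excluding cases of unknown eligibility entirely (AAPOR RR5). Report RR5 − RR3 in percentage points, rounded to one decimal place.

Top: 317
Eligible (known): 317 + 37 + 181 + 282 + 59 = 876
e = 876 / (876 + 234) = 876 / 1110 = 0.7892
Eligible share of unknowns: 0.7892 × 216 = 170.47
Denominator: 876 + 170.47 = 1046.47
RR3 = 317 / 1046.47 = 0.3029
Denominator: 317 + 37 + 181 + 282 + 59 = 876
RR5 = 317 / 876 = 0.3619
Difference = 36.19 − 30.29 = 5.90 percentage points

5.9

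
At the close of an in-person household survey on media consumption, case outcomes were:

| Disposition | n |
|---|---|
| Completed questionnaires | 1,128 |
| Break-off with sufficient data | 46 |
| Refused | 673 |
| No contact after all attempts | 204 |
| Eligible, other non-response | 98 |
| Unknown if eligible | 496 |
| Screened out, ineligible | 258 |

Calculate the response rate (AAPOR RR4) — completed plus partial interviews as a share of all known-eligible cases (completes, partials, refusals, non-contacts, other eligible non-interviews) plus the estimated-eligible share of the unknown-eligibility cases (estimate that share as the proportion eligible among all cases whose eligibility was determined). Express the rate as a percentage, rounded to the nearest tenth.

Num = 1128 + 46 = 1174
Known eligible = 1128 + 46 + 673 + 204 + 98 = 2149
e = 2149 / (2149 + 258) = 2149 / 2407 = 0.8928
Eligible share of unknowns = 0.8928 × 496 = 442.83
Denominator = 2149 + 442.83 = 2591.83
RR4 = 1174 / 2591.83 = 0.4530

45.3%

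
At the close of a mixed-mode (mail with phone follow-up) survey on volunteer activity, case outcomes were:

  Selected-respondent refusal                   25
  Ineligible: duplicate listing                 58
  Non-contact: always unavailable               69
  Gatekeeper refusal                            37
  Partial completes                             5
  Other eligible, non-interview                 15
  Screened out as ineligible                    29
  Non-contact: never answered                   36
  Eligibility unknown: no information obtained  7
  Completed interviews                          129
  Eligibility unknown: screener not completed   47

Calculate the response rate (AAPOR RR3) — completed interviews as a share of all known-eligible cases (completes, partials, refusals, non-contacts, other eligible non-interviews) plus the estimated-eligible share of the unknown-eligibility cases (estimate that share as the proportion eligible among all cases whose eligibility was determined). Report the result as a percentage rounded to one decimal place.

Declined to participate = 37 + 25 = 62
Never reached = 36 + 69 = 105
Unknown eligibility = 47 + 7 = 54
Not eligible = 29 + 58 = 87
Numerator → 129
Eligible (known) → 129 + 5 + 62 + 105 + 15 = 316
e = 316 / (316 + 87) = 316 / 403 = 0.7841
Eligible share of unknowns → 0.7841 × 54 = 42.34
Denominator → 316 + 42.34 = 358.34
RR3 = 129 / 358.34 = 0.3600

36.0%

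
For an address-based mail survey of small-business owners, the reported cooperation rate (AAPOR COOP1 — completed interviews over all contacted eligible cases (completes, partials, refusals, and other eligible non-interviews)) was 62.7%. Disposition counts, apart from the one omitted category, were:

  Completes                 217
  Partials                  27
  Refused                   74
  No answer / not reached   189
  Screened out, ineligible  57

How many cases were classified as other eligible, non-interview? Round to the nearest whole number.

COOP1 = 217 / D = 0.627
D = 217 / 0.627 = 346.1
Rest of base = 318
other eligible, non-interview = 346.1 − 318 ≈ 28

28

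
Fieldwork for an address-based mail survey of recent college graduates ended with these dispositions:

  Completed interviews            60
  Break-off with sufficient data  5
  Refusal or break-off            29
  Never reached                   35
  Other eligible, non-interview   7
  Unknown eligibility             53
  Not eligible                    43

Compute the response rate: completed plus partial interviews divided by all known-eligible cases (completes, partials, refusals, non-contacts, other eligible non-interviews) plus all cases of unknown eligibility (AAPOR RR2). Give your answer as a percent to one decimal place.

Top = 60 + 5 = 65
Denominator = 60 + 5 + 29 + 35 + 7 + 53 = 189
RR2 = 65 / 189 = 0.3439

34.4%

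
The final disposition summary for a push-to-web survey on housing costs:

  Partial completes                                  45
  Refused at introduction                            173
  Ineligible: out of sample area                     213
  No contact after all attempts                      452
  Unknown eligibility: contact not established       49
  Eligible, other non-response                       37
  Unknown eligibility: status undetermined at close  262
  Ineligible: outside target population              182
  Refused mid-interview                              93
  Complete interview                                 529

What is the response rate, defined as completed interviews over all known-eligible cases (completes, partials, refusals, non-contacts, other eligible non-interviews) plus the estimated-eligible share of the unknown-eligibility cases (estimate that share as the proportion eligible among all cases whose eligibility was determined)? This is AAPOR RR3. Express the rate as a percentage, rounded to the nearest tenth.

Refusals = 173 + 93 = 266
Unknown if eligible = 49 + 262 = 311
Screened out, ineligible = 182 + 213 = 395
Numerator = 529
Known eligible = 529 + 45 + 266 + 452 + 37 = 1329
e = 1329 / (1329 + 395) = 1329 / 1724 = 0.7709
Eligible share of unknowns = 0.7709 × 311 = 239.75
Base = 1329 + 239.75 = 1568.75
RR3 = 529 / 1568.75 = 0.3372

33.7%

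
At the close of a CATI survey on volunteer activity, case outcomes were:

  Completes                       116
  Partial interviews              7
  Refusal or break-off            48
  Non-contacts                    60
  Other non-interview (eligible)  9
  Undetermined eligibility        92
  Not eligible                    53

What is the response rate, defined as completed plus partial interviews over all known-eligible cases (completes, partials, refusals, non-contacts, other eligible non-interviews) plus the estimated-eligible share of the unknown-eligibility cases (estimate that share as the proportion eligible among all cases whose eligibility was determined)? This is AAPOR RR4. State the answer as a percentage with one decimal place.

39.0%

Numerator = 116 + 7 = 123
Eligible (known) = 116 + 7 + 48 + 60 + 9 = 240
e = 240 / (240 + 53) = 240 / 293 = 0.8191
Estimated eligible among unknowns = 0.8191 × 92 = 75.36
Base = 240 + 75.36 = 315.36
RR4 = 123 / 315.36 = 0.3900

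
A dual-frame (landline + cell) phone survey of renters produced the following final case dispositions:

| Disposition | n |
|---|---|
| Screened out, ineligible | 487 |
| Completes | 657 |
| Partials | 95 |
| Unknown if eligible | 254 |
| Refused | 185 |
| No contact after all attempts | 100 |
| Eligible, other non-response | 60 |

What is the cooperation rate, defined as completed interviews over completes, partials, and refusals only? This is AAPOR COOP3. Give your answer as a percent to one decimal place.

Num: 657
Base: 657 + 95 + 185 = 937
COOP3 = 657 / 937 = 0.7012

70.1%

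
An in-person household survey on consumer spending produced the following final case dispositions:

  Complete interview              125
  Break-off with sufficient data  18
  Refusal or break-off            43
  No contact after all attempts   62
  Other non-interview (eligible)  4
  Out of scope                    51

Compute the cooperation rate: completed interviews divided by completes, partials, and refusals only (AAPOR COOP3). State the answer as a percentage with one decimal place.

67.2%

Numerator → 125
Base → 125 + 18 + 43 = 186
COOP3 = 125 / 186 = 0.6720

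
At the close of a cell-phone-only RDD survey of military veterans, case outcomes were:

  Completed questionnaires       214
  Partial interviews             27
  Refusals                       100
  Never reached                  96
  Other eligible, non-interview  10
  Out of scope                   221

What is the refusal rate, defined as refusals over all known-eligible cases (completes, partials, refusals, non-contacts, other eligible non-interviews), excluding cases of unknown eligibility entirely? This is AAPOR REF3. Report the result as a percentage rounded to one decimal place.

Top → 100
Denom → 214 + 27 + 100 + 96 + 10 = 447
REF3 = 100 / 447 = 0.2237

22.4%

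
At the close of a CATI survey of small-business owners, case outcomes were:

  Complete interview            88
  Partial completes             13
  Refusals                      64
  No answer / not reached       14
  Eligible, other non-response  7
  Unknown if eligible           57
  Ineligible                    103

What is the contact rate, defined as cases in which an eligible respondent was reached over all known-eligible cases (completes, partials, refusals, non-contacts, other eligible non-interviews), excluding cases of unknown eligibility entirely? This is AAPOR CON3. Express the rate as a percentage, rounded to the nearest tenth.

92.5%

Num: 88 + 13 + 64 + 7 = 172
Denom: 88 + 13 + 64 + 14 + 7 = 186
CON3 = 172 / 186 = 0.9247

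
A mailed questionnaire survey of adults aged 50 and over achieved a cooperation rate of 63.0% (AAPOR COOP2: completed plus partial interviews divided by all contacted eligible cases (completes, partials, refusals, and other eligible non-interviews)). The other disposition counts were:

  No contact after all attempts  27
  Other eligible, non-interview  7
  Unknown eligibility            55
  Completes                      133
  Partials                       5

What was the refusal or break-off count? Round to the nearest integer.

Top: 133 + 5 = 138
COOP2 = 138 / D = 0.630
D = 138 / 0.630 = 219.0
Other denominator terms total 145
refusal or break-off = 219.0 − 145 ≈ 74

74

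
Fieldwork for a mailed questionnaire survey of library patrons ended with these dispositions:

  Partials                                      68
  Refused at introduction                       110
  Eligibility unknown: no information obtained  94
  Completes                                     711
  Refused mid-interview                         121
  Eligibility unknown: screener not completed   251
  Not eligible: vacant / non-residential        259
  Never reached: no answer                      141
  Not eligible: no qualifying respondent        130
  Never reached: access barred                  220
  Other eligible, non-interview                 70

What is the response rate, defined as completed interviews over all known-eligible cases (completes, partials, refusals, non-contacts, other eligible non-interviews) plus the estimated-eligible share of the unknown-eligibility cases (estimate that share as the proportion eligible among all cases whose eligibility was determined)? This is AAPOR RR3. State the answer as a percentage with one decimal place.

41.5%

Refused = 110 + 121 = 231
Never reached = 141 + 220 = 361
Undetermined eligibility = 251 + 94 = 345
Not eligible = 130 + 259 = 389
Numerator → 711
Known eligible → 711 + 68 + 231 + 361 + 70 = 1441
e = 1441 / (1441 + 389) = 1441 / 1830 = 0.7874
e × U → 0.7874 × 345 = 271.65
Denominator → 1441 + 271.65 = 1712.65
RR3 = 711 / 1712.65 = 0.4151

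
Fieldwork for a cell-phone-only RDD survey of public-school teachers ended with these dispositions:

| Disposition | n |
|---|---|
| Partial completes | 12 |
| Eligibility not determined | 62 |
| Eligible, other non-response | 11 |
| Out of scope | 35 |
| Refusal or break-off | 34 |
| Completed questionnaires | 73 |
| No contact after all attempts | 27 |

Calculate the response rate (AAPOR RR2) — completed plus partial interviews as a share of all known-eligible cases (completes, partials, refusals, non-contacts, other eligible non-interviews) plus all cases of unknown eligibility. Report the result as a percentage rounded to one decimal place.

38.8%

Num → 73 + 12 = 85
Base → 73 + 12 + 34 + 27 + 11 + 62 = 219
RR2 = 85 / 219 = 0.3881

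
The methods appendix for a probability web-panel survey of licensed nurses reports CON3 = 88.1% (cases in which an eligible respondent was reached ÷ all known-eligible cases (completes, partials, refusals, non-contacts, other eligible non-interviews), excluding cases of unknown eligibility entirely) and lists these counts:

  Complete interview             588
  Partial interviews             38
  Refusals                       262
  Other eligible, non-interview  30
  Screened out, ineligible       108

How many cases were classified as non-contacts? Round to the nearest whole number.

Top = 588 + 38 + 262 + 30 = 918
CON3 = 918 / D = 0.881
D = 918 / 0.881 = 1042.0
Remaining denominator categories sum to 918
non-contacts = 1042.0 − 918 ≈ 124

124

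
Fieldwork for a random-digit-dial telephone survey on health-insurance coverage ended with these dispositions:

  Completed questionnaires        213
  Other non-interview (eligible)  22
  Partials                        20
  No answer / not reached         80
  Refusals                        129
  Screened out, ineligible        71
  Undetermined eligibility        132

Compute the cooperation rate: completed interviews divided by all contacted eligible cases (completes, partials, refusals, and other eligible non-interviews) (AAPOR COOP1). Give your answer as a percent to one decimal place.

Top → 213
Denominator → 213 + 20 + 129 + 22 = 384
COOP1 = 213 / 384 = 0.5547

55.5%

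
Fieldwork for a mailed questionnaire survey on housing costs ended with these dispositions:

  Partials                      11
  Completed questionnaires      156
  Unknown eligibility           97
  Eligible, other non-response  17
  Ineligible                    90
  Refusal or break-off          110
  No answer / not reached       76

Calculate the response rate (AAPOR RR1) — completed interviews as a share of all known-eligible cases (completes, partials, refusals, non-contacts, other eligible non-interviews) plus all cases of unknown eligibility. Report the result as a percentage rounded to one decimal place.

Num = 156
Denominator = 156 + 11 + 110 + 76 + 17 + 97 = 467
RR1 = 156 / 467 = 0.3340

33.4%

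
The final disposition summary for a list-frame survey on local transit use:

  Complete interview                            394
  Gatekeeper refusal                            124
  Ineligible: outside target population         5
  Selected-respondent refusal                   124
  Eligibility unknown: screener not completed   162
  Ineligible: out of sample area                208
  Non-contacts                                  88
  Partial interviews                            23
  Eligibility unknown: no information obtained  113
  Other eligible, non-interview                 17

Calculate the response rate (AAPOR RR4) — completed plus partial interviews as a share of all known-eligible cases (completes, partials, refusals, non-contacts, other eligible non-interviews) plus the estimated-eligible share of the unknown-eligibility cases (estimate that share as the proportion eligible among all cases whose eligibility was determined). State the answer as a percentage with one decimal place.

Refusals = 124 + 124 = 248
Eligibility not determined = 162 + 113 = 275
Ineligible = 5 + 208 = 213
Numerator → 394 + 23 = 417
Determined eligible → 394 + 23 + 248 + 88 + 17 = 770
e = 770 / (770 + 213) = 770 / 983 = 0.7833
Estimated eligible among unknowns → 0.7833 × 275 = 215.41
Denom → 770 + 215.41 = 985.41
RR4 = 417 / 985.41 = 0.4232

42.3%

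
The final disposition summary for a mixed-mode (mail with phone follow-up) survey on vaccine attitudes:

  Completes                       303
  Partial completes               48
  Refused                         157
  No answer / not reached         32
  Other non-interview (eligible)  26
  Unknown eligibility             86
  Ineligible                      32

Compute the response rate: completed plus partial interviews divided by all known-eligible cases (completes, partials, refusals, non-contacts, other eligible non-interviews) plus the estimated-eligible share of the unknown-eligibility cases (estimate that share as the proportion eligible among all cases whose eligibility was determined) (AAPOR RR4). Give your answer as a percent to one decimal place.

54.2%

Num = 303 + 48 = 351
Known eligible = 303 + 48 + 157 + 32 + 26 = 566
e = 566 / (566 + 32) = 566 / 598 = 0.9465
e × U = 0.9465 × 86 = 81.40
Denom = 566 + 81.40 = 647.40
RR4 = 351 / 647.40 = 0.5422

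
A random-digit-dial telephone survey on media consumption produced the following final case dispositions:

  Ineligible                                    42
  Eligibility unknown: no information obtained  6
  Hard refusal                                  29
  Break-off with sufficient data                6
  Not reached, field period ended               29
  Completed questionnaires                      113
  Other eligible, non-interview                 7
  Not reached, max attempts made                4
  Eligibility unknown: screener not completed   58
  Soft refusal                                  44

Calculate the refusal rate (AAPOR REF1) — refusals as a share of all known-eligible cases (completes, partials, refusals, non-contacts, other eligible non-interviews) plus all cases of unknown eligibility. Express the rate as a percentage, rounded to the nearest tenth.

24.7%

Refused = 29 + 44 = 73
No contact after all attempts = 29 + 4 = 33
Unknown eligibility = 58 + 6 = 64
Num → 73
Base → 113 + 6 + 73 + 33 + 7 + 64 = 296
REF1 = 73 / 296 = 0.2466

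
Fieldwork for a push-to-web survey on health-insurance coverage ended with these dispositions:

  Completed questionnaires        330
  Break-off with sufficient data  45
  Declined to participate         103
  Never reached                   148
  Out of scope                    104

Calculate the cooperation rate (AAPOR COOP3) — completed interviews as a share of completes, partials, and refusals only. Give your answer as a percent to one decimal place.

Numerator → 330
Denominator → 330 + 45 + 103 = 478
COOP3 = 330 / 478 = 0.6904

69.0%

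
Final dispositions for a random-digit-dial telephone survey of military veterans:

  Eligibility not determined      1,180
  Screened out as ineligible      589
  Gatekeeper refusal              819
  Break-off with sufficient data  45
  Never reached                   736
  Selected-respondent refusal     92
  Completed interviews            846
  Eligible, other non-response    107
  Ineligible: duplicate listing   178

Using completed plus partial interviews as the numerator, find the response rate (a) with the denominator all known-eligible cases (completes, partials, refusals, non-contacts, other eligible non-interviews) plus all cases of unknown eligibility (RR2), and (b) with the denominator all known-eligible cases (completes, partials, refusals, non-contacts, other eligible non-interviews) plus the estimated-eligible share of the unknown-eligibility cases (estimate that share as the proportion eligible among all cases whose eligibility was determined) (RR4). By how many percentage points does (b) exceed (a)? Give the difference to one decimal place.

Refusal or break-off = 819 + 92 = 911
Not eligible = 589 + 178 = 767
Numerator = 846 + 45 = 891
Denominator = 846 + 45 + 911 + 736 + 107 + 1180 = 3825
RR2 = 891 / 3825 = 0.2329
Known eligible = 846 + 45 + 911 + 736 + 107 = 2645
e = 2645 / (2645 + 767) = 2645 / 3412 = 0.7752
e × U = 0.7752 × 1180 = 914.74
Denominator = 2645 + 914.74 = 3559.74
RR4 = 891 / 3559.74 = 0.2503
Difference = 25.03 − 23.29 = 1.74 percentage points

1.7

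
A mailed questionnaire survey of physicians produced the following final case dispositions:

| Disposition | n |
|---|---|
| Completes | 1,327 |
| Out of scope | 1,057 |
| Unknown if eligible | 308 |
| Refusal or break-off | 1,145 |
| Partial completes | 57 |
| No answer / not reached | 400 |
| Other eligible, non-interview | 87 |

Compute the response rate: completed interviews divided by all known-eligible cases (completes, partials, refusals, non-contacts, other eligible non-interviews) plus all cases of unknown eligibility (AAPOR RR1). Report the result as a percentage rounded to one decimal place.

39.9%

Numerator: 1327
Denominator: 1327 + 57 + 1145 + 400 + 87 + 308 = 3324
RR1 = 1327 / 3324 = 0.3992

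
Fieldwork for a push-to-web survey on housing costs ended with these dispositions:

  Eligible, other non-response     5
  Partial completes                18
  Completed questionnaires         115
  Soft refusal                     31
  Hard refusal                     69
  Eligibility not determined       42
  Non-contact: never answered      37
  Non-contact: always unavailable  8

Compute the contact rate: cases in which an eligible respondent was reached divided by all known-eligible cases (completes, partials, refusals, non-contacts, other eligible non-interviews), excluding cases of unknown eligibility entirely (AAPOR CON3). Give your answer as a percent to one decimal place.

Refusal or break-off = 69 + 31 = 100
Non-contacts = 37 + 8 = 45
Numerator: 115 + 18 + 100 + 5 = 238
Denom: 115 + 18 + 100 + 45 + 5 = 283
CON3 = 238 / 283 = 0.8410

84.1%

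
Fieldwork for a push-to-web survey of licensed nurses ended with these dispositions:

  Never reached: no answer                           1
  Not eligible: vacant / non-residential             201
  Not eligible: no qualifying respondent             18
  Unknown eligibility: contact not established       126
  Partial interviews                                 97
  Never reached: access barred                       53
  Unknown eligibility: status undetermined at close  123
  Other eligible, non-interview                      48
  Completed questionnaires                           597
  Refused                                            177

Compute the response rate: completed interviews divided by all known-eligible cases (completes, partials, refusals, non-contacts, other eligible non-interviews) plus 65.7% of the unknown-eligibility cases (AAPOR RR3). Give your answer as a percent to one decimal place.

52.5%

Never reached = 1 + 53 = 54
Eligibility not determined = 126 + 123 = 249
Ineligible = 18 + 201 = 219
Top: 597
Known eligible: 597 + 97 + 177 + 54 + 48 = 973
Estimated eligible among unknowns: 0.6570 × 249 = 163.59
Base: 973 + 163.59 = 1136.59
RR3 = 597 / 1136.59 = 0.5253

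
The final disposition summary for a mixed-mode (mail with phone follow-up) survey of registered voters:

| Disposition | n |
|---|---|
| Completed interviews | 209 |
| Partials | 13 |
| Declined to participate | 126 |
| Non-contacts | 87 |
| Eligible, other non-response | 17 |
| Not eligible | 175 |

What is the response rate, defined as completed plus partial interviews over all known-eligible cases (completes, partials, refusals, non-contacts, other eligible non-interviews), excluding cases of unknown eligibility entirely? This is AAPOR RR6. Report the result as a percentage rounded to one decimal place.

49.1%

Top → 209 + 13 = 222
Base → 209 + 13 + 126 + 87 + 17 = 452
RR6 = 222 / 452 = 0.4912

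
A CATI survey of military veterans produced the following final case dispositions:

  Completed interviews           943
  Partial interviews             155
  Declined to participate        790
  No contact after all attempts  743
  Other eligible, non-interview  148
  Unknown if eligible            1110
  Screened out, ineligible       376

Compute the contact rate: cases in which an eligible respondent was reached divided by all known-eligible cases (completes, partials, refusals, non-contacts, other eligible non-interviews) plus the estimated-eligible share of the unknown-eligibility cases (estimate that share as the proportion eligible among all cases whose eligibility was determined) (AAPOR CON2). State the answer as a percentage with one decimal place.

Numerator = 943 + 155 + 790 + 148 = 2036
Known eligible = 943 + 155 + 790 + 743 + 148 = 2779
e = 2779 / (2779 + 376) = 2779 / 3155 = 0.8808
Estimated eligible among unknowns = 0.8808 × 1110 = 977.69
Denom = 2779 + 977.69 = 3756.69
CON2 = 2036 / 3756.69 = 0.5420

54.2%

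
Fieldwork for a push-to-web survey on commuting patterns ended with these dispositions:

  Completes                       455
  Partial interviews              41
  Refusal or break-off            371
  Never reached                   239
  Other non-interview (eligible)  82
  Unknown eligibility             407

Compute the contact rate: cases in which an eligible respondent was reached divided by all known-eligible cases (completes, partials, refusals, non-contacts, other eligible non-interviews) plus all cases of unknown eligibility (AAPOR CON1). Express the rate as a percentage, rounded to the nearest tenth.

Top: 455 + 41 + 371 + 82 = 949
Denom: 455 + 41 + 371 + 239 + 82 + 407 = 1595
CON1 = 949 / 1595 = 0.5950

59.5%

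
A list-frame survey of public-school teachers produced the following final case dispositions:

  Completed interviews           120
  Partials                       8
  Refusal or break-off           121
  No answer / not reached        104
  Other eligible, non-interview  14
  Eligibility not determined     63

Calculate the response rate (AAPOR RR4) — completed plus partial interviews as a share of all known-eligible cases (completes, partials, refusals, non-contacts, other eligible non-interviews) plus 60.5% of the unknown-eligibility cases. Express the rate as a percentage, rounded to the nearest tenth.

31.6%

Top: 120 + 8 = 128
Eligible (known): 120 + 8 + 121 + 104 + 14 = 367
e × U: 0.6050 × 63 = 38.12
Base: 367 + 38.12 = 405.12
RR4 = 128 / 405.12 = 0.3160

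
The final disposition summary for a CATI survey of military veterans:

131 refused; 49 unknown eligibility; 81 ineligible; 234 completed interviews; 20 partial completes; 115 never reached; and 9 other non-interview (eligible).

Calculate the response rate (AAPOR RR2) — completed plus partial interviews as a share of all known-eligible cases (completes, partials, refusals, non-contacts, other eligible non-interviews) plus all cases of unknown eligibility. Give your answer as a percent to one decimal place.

Top: 234 + 20 = 254
Denom: 234 + 20 + 131 + 115 + 9 + 49 = 558
RR2 = 254 / 558 = 0.4552

45.5%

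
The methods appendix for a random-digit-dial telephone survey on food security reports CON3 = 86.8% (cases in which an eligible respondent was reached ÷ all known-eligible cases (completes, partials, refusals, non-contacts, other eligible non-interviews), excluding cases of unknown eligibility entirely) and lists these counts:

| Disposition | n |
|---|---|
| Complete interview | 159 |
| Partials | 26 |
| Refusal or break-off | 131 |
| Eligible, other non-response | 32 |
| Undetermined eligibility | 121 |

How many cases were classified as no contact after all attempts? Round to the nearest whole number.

Top: 159 + 26 + 131 + 32 = 348
CON3 = 348 / D = 0.868
D = 348 / 0.868 = 400.9
Remaining denominator categories sum to 348
no contact after all attempts = 400.9 − 348 ≈ 53

53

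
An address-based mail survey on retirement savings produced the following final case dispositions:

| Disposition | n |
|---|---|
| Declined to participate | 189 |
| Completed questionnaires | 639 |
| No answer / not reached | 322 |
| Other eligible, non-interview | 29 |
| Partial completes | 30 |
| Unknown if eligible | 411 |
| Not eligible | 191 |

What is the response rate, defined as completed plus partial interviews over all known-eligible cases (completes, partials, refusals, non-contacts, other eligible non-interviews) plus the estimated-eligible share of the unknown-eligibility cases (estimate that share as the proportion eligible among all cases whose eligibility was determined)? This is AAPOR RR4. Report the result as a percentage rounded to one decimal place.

Numerator = 639 + 30 = 669
Eligible (known) = 639 + 30 + 189 + 322 + 29 = 1209
e = 1209 / (1209 + 191) = 1209 / 1400 = 0.8636
e × U = 0.8636 × 411 = 354.94
Denom = 1209 + 354.94 = 1563.94
RR4 = 669 / 1563.94 = 0.4278

42.8%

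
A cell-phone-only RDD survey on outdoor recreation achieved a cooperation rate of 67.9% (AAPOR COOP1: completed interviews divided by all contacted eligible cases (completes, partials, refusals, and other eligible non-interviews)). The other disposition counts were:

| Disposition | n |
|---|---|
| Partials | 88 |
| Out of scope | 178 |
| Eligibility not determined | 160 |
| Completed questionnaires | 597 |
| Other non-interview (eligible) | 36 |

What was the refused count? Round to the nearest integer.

158

COOP1 = 597 / D = 0.679
D = 597 / 0.679 = 879.2
Remaining denominator categories sum to 721
refused = 879.2 − 721 ≈ 158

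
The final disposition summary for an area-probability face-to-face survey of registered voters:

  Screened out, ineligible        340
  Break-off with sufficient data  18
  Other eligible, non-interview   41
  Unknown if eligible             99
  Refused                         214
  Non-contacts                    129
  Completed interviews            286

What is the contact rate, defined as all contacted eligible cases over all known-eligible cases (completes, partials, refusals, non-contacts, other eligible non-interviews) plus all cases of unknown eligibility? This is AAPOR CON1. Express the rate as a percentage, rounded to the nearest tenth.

Top = 286 + 18 + 214 + 41 = 559
Denom = 286 + 18 + 214 + 129 + 41 + 99 = 787
CON1 = 559 / 787 = 0.7103

71.0%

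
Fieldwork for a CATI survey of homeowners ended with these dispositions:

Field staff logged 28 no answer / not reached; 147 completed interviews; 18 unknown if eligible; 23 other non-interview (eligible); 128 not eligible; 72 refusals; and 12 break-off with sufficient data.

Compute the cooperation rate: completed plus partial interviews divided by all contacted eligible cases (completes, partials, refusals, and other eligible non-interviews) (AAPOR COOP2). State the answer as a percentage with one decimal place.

62.6%

Top → 147 + 12 = 159
Denominator → 147 + 12 + 72 + 23 = 254
COOP2 = 159 / 254 = 0.6260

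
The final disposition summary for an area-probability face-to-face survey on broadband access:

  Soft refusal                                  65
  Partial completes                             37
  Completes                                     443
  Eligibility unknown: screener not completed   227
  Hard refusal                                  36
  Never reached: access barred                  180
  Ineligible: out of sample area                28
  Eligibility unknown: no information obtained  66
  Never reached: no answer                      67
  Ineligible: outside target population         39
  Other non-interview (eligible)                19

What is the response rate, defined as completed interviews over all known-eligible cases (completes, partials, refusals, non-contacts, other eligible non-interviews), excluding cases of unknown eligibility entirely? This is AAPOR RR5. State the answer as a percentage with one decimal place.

Refusal or break-off = 36 + 65 = 101
No contact after all attempts = 67 + 180 = 247
Unknown if eligible = 227 + 66 = 293
Screened out, ineligible = 39 + 28 = 67
Top → 443
Base → 443 + 37 + 101 + 247 + 19 = 847
RR5 = 443 / 847 = 0.5230

52.3%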